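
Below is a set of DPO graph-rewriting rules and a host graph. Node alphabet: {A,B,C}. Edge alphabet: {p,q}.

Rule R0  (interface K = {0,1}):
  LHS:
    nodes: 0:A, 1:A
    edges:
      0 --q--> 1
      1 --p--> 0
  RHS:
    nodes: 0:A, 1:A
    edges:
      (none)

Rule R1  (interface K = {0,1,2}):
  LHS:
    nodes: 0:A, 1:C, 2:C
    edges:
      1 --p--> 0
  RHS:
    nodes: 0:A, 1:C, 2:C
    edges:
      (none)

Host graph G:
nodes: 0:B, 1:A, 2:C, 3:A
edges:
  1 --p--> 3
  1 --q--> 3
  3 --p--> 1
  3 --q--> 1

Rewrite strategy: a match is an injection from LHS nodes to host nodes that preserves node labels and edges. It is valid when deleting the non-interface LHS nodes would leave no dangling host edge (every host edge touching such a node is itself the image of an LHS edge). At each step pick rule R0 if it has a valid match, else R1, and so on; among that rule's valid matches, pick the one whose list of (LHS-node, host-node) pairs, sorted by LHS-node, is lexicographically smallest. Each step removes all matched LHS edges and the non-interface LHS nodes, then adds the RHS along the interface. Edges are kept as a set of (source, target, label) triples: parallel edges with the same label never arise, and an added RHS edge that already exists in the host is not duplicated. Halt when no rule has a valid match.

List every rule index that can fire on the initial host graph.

R0: 2 valid matches — {0↦1, 1↦3}, {0↦3, 1↦1}
R1: no valid match — LHS pattern not found

Answer: [R0]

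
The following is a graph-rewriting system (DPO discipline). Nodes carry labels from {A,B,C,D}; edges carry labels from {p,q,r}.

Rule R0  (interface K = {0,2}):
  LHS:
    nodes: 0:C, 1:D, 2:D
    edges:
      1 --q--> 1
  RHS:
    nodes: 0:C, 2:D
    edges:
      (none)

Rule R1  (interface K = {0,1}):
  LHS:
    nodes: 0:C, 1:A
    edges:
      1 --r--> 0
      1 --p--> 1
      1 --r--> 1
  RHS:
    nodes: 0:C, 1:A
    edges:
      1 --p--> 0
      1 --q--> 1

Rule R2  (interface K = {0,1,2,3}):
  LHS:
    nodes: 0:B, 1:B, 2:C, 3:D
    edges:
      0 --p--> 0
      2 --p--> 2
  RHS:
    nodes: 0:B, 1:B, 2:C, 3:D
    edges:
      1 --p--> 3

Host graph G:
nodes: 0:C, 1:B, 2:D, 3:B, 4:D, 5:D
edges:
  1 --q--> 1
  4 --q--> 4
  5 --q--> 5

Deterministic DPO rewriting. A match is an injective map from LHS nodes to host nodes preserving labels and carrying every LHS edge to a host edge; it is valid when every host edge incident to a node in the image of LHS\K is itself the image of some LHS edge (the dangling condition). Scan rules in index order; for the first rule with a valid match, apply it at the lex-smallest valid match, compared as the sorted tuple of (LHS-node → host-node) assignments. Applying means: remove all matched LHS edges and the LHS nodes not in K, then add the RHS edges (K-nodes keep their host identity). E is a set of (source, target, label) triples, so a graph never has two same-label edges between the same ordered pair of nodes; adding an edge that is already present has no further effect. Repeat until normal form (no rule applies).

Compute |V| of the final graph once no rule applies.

Answer: 4

Rewrite trace:
[0] host  ⇒  6 nodes, 3 edges  {1-q->1 4-q->4 5-q->5}
[1] R0 @ {0↦0, 1↦4, 2↦2}  ⇒  5 nodes, 2 edges  {1-q->1 5-q->5}
[2] R0 @ {0↦0, 1↦5, 2↦2}  ⇒  4 nodes, 1 edges  {1-q->1}
halt: no rule applies after step 2
NF nodes: {0:C, 1:B, 2:D, 3:B}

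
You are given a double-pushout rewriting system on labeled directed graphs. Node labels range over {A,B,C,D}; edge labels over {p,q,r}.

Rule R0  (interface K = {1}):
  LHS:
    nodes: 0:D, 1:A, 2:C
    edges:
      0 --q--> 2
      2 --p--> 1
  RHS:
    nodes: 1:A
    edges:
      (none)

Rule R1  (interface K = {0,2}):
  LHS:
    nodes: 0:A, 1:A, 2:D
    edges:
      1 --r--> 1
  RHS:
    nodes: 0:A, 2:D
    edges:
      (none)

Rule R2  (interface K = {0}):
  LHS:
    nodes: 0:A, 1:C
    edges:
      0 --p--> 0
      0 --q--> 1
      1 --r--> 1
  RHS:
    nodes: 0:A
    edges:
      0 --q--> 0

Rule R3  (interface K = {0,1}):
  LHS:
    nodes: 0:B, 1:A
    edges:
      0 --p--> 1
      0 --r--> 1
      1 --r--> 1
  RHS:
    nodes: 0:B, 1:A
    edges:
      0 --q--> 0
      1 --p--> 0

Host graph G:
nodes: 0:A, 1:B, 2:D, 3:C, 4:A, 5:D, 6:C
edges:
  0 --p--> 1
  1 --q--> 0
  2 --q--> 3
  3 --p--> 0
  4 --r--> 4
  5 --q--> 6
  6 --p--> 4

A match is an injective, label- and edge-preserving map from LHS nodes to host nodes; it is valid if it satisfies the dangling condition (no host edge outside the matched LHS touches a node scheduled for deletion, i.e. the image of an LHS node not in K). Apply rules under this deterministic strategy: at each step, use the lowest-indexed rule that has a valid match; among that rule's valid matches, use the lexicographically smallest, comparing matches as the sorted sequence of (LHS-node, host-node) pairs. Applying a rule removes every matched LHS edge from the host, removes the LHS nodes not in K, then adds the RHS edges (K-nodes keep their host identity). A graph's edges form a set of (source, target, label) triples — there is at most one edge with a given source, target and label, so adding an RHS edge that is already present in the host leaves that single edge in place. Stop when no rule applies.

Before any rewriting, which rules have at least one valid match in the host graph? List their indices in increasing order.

Answer: [R0]

Rewrite trace:
R0: 2 valid matches — {0↦2, 1↦0, 2↦3}, {0↦5, 1↦4, 2↦6}
R1: no valid match — 2 raw matches, all fail dangling condition
R2: no valid match — LHS pattern not found
R3: no valid match — LHS pattern not found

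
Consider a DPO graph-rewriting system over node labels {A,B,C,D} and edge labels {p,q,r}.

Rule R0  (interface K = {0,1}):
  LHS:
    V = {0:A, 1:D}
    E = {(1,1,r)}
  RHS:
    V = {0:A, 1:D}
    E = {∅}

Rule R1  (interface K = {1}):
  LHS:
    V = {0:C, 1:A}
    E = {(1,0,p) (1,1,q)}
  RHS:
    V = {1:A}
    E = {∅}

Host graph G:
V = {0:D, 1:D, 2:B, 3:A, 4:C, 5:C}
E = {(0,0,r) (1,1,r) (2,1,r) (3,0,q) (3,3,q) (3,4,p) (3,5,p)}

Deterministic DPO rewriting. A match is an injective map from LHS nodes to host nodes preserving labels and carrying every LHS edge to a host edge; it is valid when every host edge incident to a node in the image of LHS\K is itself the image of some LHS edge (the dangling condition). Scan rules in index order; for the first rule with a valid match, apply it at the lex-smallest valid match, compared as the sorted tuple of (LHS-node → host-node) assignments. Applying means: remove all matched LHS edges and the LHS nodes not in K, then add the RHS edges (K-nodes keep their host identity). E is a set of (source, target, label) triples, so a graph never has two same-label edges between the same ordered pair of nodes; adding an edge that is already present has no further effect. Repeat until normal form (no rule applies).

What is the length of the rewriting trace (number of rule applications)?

Answer: 3

Derivation:
[0] host  ⇒  6 nodes, 7 edges  {0-r->0 1-r->1 2-r->1 3-q->0 3-q->3 3-p->4 3-p->5}
[1] R0 @ {0↦3, 1↦0}  ⇒  6 nodes, 6 edges  {1-r->1 2-r->1 3-q->0 3-q->3 3-p->4 3-p->5}
[2] R0 @ {0↦3, 1↦1}  ⇒  6 nodes, 5 edges  {2-r->1 3-q->0 3-q->3 3-p->4 3-p->5}
[3] R1 @ {0↦4, 1↦3}  ⇒  5 nodes, 3 edges  {2-r->1 3-q->0 3-p->5}
final graph: no rule applies after step 3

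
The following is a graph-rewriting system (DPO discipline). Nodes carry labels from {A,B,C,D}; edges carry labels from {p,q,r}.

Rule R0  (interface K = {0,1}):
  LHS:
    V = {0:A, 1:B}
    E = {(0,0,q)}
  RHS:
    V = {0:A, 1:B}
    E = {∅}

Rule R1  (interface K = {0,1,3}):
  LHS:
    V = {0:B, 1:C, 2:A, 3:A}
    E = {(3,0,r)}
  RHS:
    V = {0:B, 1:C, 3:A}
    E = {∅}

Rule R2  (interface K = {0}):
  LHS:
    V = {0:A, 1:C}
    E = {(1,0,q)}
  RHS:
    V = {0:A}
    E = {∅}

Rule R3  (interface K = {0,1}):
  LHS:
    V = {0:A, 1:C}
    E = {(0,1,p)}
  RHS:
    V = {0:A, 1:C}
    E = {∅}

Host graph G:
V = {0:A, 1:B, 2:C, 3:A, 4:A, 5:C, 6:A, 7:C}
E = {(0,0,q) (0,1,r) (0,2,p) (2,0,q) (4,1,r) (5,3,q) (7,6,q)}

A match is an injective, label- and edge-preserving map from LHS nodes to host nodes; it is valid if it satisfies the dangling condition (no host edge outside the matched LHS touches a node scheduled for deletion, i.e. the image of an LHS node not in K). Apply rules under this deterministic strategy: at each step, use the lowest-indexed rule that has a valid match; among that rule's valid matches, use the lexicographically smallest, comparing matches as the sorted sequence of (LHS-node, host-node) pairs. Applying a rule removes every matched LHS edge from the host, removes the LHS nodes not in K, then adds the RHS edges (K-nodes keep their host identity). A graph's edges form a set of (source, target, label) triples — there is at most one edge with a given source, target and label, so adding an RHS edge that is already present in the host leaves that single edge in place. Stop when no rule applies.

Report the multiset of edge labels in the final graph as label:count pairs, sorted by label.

Answer: (no edges)

Rewrite trace:
[0] host  ⇒  8 nodes, 7 edges  {0-q->0 0-r->1 0-p->2 2-q->0 4-r->1 5-q->3 7-q->6}
[1] R0 @ {0↦0, 1↦1}  ⇒  8 nodes, 6 edges  {0-r->1 0-p->2 2-q->0 4-r->1 5-q->3 7-q->6}
[2] R2 @ {0↦3, 1↦5}  ⇒  7 nodes, 5 edges  {0-r->1 0-p->2 2-q->0 4-r->1 7-q->6}
[3] R1 @ {0↦1, 1↦2, 2↦3, 3↦0}  ⇒  6 nodes, 4 edges  {0-p->2 2-q->0 4-r->1 7-q->6}
[4] R2 @ {0↦6, 1↦7}  ⇒  5 nodes, 3 edges  {0-p->2 2-q->0 4-r->1}
[5] R1 @ {0↦1, 1↦2, 2↦6, 3↦4}  ⇒  4 nodes, 2 edges  {0-p->2 2-q->0}
[6] R3 @ {0↦0, 1↦2}  ⇒  4 nodes, 1 edges  {2-q->0}
[7] R2 @ {0↦0, 1↦2}  ⇒  3 nodes, 0 edges  {∅}
final graph: no rule applies after step 7
NF edges: []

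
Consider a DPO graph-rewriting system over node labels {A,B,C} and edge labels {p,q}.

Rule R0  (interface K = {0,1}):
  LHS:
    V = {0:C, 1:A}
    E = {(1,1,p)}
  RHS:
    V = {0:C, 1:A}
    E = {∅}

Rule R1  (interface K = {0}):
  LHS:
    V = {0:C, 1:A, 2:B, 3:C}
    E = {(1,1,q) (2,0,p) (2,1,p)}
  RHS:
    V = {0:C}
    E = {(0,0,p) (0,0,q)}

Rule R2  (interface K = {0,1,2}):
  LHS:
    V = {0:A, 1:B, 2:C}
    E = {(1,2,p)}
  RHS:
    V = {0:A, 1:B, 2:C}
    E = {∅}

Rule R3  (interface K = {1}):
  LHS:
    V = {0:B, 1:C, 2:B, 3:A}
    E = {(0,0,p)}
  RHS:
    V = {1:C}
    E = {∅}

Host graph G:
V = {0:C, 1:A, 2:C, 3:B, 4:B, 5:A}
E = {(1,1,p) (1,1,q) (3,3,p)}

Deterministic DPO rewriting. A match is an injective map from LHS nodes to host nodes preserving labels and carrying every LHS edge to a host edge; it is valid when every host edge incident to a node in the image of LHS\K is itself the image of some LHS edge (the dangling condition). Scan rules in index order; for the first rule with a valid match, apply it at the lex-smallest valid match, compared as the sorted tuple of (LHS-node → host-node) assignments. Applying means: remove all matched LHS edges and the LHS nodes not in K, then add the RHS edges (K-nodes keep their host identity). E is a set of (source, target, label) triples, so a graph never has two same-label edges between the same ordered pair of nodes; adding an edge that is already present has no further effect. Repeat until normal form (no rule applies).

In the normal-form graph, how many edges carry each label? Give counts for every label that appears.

Answer: q:1

Rewrite trace:
[0] host  ⇒  6 nodes, 3 edges  {1-p->1 1-q->1 3-p->3}
[1] R0 @ {0↦0, 1↦1}  ⇒  6 nodes, 2 edges  {1-q->1 3-p->3}
[2] R3 @ {0↦3, 1↦0, 2↦4, 3↦5}  ⇒  3 nodes, 1 edges  {1-q->1}
normal form: no rule applies after step 2
NF edges: [(1, 1, 'q')]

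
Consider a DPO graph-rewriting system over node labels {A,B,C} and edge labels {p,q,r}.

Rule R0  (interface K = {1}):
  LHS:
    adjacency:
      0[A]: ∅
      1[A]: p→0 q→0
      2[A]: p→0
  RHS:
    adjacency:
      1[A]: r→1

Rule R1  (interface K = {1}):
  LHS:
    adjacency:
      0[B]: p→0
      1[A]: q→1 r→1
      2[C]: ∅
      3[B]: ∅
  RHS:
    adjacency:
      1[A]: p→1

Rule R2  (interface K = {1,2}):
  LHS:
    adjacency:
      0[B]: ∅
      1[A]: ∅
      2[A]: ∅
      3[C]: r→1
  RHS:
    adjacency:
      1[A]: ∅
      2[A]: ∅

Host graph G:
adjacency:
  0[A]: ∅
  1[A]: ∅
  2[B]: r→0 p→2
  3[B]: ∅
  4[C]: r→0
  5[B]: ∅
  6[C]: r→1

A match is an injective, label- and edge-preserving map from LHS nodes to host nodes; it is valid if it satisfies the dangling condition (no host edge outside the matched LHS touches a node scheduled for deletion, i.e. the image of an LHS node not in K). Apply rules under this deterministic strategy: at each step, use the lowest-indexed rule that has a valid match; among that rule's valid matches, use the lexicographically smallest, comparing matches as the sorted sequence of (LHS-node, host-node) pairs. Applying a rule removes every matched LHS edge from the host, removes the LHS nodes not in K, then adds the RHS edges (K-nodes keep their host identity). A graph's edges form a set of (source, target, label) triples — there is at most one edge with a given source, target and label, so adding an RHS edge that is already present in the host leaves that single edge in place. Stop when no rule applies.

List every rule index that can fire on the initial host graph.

Answer: [R2]

Rewrite trace:
R0: no valid match — LHS pattern not found
R1: no valid match — LHS pattern not found
R2: 4 valid matches — {0↦3, 1↦0, 2↦1, 3↦4}, {0↦3, 1↦1, 2↦0, 3↦6}, {0↦5, 1↦0, 2↦1, 3↦4} (+1 more)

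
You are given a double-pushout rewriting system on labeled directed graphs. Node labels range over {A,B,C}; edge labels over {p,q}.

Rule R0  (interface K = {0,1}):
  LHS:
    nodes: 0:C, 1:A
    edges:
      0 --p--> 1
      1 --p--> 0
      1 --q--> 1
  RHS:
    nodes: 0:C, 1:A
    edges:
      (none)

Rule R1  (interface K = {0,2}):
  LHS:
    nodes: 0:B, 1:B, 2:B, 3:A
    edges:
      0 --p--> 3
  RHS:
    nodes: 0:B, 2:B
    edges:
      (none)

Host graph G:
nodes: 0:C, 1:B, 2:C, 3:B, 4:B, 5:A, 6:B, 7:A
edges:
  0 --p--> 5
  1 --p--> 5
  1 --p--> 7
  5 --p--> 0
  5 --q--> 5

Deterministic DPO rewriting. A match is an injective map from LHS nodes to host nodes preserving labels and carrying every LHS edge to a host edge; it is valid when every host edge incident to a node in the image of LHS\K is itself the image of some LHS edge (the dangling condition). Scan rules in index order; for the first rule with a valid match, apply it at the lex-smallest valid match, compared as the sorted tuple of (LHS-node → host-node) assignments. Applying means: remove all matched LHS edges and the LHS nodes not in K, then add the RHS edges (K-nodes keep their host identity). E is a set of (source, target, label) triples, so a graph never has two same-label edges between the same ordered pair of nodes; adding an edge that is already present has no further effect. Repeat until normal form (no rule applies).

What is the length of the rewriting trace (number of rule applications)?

initial: |V|=8 |E|=5  E = 0-p->5 1-p->5 1-p->7 5-p->0 5-q->5
step 1: apply R0 at {0↦0, 1↦5}  → |V|=8 |E|=2  E = 1-p->5 1-p->7
step 2: apply R1 at {0↦1, 1↦3, 2↦4, 3↦5}  → |V|=6 |E|=1  E = 1-p->7
step 3: apply R1 at {0↦1, 1↦4, 2↦6, 3↦7}  → |V|=4 |E|=0  E = ∅
normal form: no rule applies after step 3

Answer: 3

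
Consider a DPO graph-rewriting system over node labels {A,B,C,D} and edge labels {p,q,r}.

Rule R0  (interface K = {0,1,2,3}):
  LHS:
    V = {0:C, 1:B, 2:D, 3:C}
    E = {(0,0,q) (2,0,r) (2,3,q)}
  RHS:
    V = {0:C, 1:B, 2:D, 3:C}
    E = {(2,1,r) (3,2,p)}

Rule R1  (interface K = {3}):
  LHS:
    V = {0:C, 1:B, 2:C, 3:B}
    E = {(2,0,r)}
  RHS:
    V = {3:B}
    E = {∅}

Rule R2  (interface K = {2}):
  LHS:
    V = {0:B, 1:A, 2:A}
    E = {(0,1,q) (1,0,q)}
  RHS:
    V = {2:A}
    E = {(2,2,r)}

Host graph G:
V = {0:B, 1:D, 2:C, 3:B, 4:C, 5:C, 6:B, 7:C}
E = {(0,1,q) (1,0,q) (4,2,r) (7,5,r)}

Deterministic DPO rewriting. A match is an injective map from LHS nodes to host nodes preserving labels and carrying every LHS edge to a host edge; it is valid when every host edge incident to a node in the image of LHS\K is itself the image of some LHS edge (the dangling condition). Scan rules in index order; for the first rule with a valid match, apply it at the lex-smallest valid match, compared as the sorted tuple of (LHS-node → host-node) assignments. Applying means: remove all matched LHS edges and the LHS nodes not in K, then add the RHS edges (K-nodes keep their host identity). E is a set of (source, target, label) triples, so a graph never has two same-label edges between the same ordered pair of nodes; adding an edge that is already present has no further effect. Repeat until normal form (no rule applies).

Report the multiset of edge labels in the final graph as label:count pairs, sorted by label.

Answer: q:2

Derivation:
[0] host  ⇒  8 nodes, 4 edges  {0-q->1 1-q->0 4-r->2 7-r->5}
[1] R1 @ {0↦2, 1↦3, 2↦4, 3↦0}  ⇒  5 nodes, 3 edges  {0-q->1 1-q->0 7-r->5}
[2] R1 @ {0↦5, 1↦6, 2↦7, 3↦0}  ⇒  2 nodes, 2 edges  {0-q->1 1-q->0}
normal form: no rule applies after step 2
NF edges: [(0, 1, 'q'), (1, 0, 'q')]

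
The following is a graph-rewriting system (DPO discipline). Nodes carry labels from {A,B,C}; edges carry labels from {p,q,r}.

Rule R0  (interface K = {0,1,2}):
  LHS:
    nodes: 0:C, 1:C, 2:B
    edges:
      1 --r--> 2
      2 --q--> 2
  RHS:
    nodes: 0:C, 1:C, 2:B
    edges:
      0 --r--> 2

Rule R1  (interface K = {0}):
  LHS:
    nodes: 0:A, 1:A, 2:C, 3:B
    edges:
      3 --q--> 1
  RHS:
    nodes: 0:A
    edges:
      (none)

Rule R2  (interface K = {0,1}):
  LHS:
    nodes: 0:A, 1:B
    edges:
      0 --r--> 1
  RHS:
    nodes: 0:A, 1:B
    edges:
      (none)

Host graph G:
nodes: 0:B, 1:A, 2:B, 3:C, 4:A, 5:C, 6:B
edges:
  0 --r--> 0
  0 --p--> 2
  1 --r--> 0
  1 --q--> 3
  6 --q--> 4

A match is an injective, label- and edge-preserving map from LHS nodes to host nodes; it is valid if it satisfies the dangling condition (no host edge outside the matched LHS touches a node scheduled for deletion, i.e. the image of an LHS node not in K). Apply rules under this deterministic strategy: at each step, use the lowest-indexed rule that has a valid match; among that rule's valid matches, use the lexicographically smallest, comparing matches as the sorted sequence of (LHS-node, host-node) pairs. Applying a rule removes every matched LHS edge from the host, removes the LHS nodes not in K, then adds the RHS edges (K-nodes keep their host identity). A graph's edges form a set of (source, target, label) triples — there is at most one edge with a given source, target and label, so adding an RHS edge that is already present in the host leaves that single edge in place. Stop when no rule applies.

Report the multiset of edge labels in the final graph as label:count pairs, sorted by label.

Answer: p:1 q:1 r:1

Derivation:
[0] host  ⇒  7 nodes, 5 edges  {0-r->0 0-p->2 1-r->0 1-q->3 6-q->4}
[1] R1 @ {0↦1, 1↦4, 2↦5, 3↦6}  ⇒  4 nodes, 4 edges  {0-r->0 0-p->2 1-r->0 1-q->3}
[2] R2 @ {0↦1, 1↦0}  ⇒  4 nodes, 3 edges  {0-r->0 0-p->2 1-q->3}
final graph: no rule applies after step 2
NF edges: [(0, 0, 'r'), (0, 2, 'p'), (1, 3, 'q')]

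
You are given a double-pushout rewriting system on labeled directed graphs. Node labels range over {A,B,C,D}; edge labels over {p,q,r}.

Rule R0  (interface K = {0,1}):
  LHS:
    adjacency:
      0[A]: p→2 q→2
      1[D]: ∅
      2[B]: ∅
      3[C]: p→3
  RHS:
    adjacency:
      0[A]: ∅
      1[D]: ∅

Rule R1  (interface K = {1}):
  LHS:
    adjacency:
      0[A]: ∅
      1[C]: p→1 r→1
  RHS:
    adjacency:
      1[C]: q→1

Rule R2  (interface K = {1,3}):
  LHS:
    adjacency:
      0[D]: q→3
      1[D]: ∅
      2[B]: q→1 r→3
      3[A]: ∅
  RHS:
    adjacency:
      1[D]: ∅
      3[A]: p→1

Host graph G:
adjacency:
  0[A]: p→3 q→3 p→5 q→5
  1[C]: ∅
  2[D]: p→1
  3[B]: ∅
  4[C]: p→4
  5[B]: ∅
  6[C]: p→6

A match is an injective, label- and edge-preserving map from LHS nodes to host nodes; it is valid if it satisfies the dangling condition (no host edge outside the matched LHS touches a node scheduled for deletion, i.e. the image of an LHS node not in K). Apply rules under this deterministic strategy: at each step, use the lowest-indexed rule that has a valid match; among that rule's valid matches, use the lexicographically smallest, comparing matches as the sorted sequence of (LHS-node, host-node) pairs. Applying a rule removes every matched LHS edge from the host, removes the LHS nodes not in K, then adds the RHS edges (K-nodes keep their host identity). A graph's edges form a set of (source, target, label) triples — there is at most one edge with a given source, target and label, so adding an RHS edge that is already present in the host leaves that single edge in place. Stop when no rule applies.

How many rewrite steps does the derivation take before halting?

[0] host  ⇒  7 nodes, 7 edges  {0-p->3 0-q->3 0-p->5 0-q->5 2-p->1 4-p->4 6-p->6}
[1] R0 @ {0↦0, 1↦2, 2↦3, 3↦4}  ⇒  5 nodes, 4 edges  {0-p->5 0-q->5 2-p->1 6-p->6}
[2] R0 @ {0↦0, 1↦2, 2↦5, 3↦6}  ⇒  3 nodes, 1 edges  {2-p->1}
final graph: no rule applies after step 2

Answer: 2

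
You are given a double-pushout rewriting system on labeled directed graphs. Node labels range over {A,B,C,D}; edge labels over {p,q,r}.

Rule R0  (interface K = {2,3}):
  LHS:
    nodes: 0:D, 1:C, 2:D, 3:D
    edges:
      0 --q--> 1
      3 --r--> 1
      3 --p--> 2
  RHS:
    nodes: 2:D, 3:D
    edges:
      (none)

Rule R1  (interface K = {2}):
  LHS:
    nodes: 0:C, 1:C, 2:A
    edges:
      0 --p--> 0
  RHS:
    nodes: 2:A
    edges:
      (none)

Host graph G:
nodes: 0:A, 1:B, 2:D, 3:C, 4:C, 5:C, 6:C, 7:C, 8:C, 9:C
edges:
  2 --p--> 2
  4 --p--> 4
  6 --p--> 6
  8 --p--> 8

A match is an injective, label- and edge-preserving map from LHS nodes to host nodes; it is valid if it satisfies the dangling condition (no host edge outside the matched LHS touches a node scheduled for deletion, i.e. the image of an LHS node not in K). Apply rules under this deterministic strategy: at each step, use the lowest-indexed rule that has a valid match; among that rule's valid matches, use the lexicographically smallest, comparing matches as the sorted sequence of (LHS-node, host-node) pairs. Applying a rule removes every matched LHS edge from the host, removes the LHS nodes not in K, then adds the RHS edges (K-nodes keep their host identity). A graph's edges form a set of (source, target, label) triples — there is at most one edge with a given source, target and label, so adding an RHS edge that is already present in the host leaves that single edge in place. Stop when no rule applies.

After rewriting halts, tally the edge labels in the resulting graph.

[0] host  ⇒  10 nodes, 4 edges  {2-p->2 4-p->4 6-p->6 8-p->8}
[1] R1 @ {0↦4, 1↦3, 2↦0}  ⇒  8 nodes, 3 edges  {2-p->2 6-p->6 8-p->8}
[2] R1 @ {0↦6, 1↦5, 2↦0}  ⇒  6 nodes, 2 edges  {2-p->2 8-p->8}
[3] R1 @ {0↦8, 1↦7, 2↦0}  ⇒  4 nodes, 1 edges  {2-p->2}
halt: no rule applies after step 3
NF edges: [(2, 2, 'p')]

Answer: p:1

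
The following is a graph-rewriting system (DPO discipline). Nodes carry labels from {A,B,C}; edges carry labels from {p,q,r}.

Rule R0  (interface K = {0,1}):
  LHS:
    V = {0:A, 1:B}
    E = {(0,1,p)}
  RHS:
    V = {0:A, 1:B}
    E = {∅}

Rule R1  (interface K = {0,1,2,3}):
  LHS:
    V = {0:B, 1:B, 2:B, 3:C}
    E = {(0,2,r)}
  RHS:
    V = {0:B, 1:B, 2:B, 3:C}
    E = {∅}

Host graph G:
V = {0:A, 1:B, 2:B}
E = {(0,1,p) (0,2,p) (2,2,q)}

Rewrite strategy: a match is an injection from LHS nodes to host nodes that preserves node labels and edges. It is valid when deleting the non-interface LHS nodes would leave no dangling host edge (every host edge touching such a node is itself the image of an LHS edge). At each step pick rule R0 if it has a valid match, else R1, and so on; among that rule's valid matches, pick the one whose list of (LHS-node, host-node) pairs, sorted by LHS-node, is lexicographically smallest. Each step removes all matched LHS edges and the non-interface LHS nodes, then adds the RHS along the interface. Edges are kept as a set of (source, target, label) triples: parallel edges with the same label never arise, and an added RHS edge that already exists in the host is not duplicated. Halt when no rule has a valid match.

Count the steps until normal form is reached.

initial: |V|=3 |E|=3  E = 0-p->1 0-p->2 2-q->2
step 1: apply R0 at {0↦0, 1↦1}  → |V|=3 |E|=2  E = 0-p->2 2-q->2
step 2: apply R0 at {0↦0, 1↦2}  → |V|=3 |E|=1  E = 2-q->2
normal form: no rule applies after step 2

Answer: 2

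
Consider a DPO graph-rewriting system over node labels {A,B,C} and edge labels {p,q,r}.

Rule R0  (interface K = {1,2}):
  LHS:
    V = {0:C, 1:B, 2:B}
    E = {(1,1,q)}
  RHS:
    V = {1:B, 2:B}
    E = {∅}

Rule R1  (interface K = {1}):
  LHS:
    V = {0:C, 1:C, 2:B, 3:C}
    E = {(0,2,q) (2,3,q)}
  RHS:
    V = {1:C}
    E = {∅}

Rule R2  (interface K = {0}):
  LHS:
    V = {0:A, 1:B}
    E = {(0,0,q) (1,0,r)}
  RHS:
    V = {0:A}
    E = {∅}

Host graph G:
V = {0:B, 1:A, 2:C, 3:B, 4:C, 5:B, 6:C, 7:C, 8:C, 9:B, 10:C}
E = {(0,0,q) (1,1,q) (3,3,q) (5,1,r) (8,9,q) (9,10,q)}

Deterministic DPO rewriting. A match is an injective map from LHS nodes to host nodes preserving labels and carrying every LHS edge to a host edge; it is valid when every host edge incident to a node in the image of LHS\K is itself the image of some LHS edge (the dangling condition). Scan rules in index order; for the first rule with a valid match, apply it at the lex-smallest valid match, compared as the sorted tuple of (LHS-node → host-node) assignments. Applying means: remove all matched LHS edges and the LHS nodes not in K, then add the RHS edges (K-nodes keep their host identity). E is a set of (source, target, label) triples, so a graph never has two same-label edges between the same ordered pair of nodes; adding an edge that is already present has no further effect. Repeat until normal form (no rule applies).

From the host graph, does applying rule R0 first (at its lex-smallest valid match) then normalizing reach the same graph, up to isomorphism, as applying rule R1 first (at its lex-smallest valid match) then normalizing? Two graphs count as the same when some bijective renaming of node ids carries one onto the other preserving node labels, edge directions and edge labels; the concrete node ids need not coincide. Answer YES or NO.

Answer: YES

Rewrite trace:
branch R0-first: apply at {0↦2, 1↦0, 2↦3} → |E|=5, then 3 more step(s) → NF |V|=5 |E|=0 V={0:B, 1:A, 3:B, 6:C, 7:C} E=∅
branch R1-first: apply at {0↦8, 1↦2, 2↦9, 3↦10} → |E|=4, then 3 more step(s) → NF |V|=5 |E|=0 V={0:B, 1:A, 3:B, 6:C, 7:C} E=∅
graphs isomorphic (equal up to label-preserving node renaming)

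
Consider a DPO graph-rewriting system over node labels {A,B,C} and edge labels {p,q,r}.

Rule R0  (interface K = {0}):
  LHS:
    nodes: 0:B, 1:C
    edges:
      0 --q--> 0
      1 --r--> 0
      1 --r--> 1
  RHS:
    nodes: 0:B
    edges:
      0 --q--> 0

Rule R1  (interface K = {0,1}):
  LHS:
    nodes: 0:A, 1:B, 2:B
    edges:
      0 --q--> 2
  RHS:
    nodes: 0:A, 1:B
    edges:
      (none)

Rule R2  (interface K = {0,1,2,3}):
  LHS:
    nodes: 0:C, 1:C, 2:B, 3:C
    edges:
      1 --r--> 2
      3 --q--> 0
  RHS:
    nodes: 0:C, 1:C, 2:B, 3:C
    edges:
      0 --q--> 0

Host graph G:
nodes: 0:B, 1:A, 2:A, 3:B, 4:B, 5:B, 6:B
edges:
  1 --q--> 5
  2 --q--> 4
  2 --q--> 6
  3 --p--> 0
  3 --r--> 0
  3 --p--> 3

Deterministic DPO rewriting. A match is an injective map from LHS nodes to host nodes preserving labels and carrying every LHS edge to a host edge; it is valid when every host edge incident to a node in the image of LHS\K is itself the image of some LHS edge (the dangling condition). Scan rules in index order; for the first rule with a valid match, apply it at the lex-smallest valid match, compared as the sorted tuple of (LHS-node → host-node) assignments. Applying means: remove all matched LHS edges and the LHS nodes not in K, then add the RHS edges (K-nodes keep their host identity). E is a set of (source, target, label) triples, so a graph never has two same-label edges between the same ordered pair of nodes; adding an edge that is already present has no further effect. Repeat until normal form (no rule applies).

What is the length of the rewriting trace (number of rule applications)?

Answer: 3

Steps:
start.  V:7 E:6  edges: 1-q->5 2-q->4 2-q->6 3-p->0 3-r->0 3-p->3
1. fire R1 via {0↦1, 1↦0, 2↦5}  →  V:6 E:5  edges: 2-q->4 2-q->6 3-p->0 3-r->0 3-p->3
2. fire R1 via {0↦2, 1↦0, 2↦4}  →  V:5 E:4  edges: 2-q->6 3-p->0 3-r->0 3-p->3
3. fire R1 via {0↦2, 1↦0, 2↦6}  →  V:4 E:3  edges: 3-p->0 3-r->0 3-p->3
final graph: no rule applies after step 3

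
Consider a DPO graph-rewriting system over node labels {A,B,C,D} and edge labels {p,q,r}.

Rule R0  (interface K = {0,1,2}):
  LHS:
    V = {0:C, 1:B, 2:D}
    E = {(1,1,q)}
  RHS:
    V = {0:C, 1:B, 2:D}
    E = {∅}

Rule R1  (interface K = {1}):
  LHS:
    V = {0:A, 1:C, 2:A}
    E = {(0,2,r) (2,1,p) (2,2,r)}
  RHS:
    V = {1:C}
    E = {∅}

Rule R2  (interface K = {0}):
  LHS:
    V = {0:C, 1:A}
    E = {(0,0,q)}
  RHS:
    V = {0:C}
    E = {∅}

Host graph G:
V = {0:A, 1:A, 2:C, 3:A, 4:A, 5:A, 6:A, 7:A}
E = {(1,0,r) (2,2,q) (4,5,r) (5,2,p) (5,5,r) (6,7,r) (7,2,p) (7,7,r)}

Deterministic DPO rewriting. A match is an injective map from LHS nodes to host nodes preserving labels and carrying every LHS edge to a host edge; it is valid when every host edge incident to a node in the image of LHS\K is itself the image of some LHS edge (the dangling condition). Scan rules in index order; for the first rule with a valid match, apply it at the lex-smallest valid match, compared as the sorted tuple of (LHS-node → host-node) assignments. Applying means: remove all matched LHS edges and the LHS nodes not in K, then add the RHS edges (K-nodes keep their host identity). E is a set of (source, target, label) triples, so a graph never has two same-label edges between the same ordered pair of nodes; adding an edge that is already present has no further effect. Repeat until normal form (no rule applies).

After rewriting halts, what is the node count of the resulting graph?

Answer: 3

Rewrite trace:
[0] host  ⇒  8 nodes, 8 edges  {1-r->0 2-q->2 4-r->5 5-p->2 5-r->5 6-r->7 7-p->2 7-r->7}
[1] R1 @ {0↦4, 1↦2, 2↦5}  ⇒  6 nodes, 5 edges  {1-r->0 2-q->2 6-r->7 7-p->2 7-r->7}
[2] R1 @ {0↦6, 1↦2, 2↦7}  ⇒  4 nodes, 2 edges  {1-r->0 2-q->2}
[3] R2 @ {0↦2, 1↦3}  ⇒  3 nodes, 1 edges  {1-r->0}
halt: no rule applies after step 3
NF nodes: {0:A, 1:A, 2:C}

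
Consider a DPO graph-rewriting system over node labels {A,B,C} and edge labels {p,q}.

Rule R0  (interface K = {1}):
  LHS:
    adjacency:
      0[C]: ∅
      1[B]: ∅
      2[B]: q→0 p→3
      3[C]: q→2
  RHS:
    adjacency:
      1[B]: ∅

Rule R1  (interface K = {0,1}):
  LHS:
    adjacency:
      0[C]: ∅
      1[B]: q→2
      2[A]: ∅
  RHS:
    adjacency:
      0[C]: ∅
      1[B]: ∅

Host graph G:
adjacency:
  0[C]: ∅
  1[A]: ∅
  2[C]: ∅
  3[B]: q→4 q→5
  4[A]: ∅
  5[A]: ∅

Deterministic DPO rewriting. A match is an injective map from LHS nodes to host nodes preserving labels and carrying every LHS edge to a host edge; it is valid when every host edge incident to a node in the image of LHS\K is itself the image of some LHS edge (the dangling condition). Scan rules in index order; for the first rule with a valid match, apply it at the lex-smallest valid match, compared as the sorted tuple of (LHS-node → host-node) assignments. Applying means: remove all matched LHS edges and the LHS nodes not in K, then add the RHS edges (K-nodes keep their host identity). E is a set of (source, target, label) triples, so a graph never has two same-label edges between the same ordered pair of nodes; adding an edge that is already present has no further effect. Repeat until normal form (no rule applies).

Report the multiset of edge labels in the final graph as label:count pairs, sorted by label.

initial: |V|=6 |E|=2  E = 3-q->4 3-q->5
step 1: apply R1 at {0↦0, 1↦3, 2↦4}  → |V|=5 |E|=1  E = 3-q->5
step 2: apply R1 at {0↦0, 1↦3, 2↦5}  → |V|=4 |E|=0  E = ∅
normal form: no rule applies after step 2
NF edges: []

Answer: (no edges)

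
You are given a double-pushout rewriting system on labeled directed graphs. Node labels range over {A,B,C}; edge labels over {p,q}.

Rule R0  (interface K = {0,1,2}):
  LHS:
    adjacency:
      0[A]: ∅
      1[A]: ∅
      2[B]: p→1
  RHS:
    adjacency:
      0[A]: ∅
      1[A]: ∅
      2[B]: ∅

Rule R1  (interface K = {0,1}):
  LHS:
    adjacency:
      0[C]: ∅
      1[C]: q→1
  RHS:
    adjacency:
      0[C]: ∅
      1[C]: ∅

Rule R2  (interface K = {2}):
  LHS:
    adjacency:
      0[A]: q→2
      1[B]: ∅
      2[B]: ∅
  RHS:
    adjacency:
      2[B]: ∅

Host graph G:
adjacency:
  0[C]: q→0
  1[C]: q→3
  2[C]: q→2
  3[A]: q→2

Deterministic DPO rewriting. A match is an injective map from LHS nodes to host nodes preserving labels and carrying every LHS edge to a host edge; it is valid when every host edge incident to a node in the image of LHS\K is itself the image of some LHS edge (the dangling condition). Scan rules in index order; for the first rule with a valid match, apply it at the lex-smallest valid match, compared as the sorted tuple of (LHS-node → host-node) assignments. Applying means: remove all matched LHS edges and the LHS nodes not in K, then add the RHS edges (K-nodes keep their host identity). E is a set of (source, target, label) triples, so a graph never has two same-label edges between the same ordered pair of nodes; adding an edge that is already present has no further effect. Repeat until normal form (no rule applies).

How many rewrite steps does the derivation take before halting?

[0] host  ⇒  4 nodes, 4 edges  {0-q->0 1-q->3 2-q->2 3-q->2}
[1] R1 @ {0↦0, 1↦2}  ⇒  4 nodes, 3 edges  {0-q->0 1-q->3 3-q->2}
[2] R1 @ {0↦1, 1↦0}  ⇒  4 nodes, 2 edges  {1-q->3 3-q->2}
normal form: no rule applies after step 2

Answer: 2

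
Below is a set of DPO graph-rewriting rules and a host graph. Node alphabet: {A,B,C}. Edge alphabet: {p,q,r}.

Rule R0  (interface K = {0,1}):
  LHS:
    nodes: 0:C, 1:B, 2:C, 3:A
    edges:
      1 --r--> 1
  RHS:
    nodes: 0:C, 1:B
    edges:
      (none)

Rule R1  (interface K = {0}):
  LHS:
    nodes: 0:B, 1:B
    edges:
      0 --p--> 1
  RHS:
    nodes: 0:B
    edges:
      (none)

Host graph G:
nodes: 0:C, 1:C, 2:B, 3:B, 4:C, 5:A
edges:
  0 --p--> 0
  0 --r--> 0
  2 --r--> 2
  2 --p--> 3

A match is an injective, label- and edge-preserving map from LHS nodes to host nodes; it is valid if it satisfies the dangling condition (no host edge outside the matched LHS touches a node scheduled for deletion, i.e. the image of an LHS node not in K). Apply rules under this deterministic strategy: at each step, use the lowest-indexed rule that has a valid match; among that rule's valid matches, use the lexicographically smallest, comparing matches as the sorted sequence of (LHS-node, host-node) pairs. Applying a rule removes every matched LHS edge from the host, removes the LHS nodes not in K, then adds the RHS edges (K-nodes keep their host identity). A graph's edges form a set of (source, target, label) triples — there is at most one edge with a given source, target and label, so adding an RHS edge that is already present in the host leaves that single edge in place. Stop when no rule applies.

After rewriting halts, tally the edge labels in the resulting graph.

Answer: p:1 r:1

Rewrite trace:
[0] host  ⇒  6 nodes, 4 edges  {0-p->0 0-r->0 2-r->2 2-p->3}
[1] R0 @ {0↦0, 1↦2, 2↦1, 3↦5}  ⇒  4 nodes, 3 edges  {0-p->0 0-r->0 2-p->3}
[2] R1 @ {0↦2, 1↦3}  ⇒  3 nodes, 2 edges  {0-p->0 0-r->0}
normal form: no rule applies after step 2
NF edges: [(0, 0, 'p'), (0, 0, 'r')]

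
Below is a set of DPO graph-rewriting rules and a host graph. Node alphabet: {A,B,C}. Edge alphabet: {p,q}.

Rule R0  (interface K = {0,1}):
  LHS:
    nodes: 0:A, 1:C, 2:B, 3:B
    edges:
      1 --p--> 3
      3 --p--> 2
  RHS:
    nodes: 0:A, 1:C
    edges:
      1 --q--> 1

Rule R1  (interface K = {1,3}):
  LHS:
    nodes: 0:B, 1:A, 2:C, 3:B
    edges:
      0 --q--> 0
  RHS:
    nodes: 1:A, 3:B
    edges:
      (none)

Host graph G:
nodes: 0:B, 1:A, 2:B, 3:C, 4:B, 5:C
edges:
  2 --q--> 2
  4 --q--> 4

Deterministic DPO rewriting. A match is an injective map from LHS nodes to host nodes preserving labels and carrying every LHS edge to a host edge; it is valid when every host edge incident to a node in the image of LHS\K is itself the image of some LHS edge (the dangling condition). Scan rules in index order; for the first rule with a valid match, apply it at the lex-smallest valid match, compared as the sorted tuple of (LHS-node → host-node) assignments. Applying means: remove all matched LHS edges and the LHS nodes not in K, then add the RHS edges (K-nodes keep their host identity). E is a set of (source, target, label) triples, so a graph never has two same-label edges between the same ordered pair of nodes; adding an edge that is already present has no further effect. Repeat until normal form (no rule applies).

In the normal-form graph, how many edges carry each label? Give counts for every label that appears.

[0] host  ⇒  6 nodes, 2 edges  {2-q->2 4-q->4}
[1] R1 @ {0↦2, 1↦1, 2↦3, 3↦0}  ⇒  4 nodes, 1 edges  {4-q->4}
[2] R1 @ {0↦4, 1↦1, 2↦5, 3↦0}  ⇒  2 nodes, 0 edges  {∅}
final graph: no rule applies after step 2
NF edges: []

Answer: (no edges)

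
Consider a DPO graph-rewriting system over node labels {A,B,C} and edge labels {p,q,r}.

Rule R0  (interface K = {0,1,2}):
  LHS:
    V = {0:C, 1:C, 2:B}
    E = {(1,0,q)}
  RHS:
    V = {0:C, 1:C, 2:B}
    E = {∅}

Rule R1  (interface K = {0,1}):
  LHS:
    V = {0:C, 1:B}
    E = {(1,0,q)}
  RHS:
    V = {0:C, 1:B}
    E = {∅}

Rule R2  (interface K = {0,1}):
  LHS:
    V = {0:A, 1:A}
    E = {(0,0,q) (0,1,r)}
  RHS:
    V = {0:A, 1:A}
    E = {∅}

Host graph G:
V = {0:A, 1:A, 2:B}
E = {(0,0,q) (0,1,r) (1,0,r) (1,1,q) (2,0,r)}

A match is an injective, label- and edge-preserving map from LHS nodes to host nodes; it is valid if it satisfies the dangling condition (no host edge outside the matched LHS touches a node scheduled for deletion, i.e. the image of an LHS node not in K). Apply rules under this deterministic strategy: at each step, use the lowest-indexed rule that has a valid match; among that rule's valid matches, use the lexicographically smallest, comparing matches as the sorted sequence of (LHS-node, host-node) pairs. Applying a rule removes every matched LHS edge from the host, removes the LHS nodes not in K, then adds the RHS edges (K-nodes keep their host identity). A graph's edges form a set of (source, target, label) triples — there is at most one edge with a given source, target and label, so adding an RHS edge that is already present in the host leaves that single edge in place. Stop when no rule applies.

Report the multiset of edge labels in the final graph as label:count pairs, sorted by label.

start.  V:3 E:5  edges: 0-q->0 0-r->1 1-r->0 1-q->1 2-r->0
1. fire R2 via {0↦0, 1↦1}  →  V:3 E:3  edges: 1-r->0 1-q->1 2-r->0
2. fire R2 via {0↦1, 1↦0}  →  V:3 E:1  edges: 2-r->0
final graph: no rule applies after step 2
NF edges: [(2, 0, 'r')]

Answer: r:1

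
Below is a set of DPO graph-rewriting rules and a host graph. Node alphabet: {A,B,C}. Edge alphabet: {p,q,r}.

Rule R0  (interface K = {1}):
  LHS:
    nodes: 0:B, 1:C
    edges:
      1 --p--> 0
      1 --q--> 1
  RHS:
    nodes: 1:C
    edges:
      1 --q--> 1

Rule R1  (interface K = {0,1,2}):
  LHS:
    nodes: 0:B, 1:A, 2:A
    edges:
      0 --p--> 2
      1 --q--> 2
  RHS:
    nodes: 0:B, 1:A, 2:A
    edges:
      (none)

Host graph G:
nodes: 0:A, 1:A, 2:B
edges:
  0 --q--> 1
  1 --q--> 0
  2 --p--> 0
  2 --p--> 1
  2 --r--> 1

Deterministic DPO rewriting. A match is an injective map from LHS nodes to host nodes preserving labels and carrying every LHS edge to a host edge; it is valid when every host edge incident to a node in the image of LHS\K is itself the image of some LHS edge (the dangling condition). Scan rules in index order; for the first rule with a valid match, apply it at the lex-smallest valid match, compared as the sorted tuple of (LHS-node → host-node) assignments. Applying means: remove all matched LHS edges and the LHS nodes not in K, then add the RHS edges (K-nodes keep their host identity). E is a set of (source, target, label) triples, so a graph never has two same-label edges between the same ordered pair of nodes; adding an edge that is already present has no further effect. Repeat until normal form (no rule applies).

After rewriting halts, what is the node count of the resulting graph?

[0] host  ⇒  3 nodes, 5 edges  {0-q->1 1-q->0 2-p->0 2-p->1 2-r->1}
[1] R1 @ {0↦2, 1↦0, 2↦1}  ⇒  3 nodes, 3 edges  {1-q->0 2-p->0 2-r->1}
[2] R1 @ {0↦2, 1↦1, 2↦0}  ⇒  3 nodes, 1 edges  {2-r->1}
halt: no rule applies after step 2
NF nodes: {0:A, 1:A, 2:B}

Answer: 3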